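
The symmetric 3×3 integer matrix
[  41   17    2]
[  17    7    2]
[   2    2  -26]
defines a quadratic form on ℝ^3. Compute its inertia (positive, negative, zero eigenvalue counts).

Answer: (2, 1, 0)

Derivation:
step 0: pivot 41 → sign +
step 1: pivot -2/41 → sign −
step 2: pivot 2 → sign +
signature = (2, 1, 0)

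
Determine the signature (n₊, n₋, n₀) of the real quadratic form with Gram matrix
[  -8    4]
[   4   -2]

Answer: (0, 1, 1)

Derivation:
step 0: pivot -8 → sign −
step 1: row/col 1 already zero → sign 0
signature = (0, 1, 1)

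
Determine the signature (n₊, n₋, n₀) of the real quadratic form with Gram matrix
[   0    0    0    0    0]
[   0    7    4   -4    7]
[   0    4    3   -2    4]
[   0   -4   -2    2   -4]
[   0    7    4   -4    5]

step 0: pivot 7 → sign +
step 1: pivot 5/7 → sign +
step 2: pivot -2/5 → sign −
step 3: pivot -2 → sign −
step 4: row/col 4 already zero → sign 0
signature = (2, 2, 1)

Answer: (2, 2, 1)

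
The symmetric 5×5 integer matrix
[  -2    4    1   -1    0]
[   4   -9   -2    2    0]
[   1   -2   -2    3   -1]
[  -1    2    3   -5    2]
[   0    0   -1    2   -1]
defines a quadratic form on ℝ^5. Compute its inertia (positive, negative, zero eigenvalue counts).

Answer: (0, 4, 1)

Derivation:
step 0: pivot -2 → sign −
step 1: pivot -1 → sign −
step 2: pivot -3/2 → sign −
step 3: pivot -1/3 → sign −
step 4: row/col 4 already zero → sign 0
signature = (0, 4, 1)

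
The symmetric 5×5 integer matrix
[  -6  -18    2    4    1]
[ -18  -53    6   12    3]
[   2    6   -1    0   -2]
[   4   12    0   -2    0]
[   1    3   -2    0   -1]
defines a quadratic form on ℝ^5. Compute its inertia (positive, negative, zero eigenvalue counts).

Answer: (3, 2, 0)

Derivation:
step 0: pivot -6 → sign −
step 1: pivot 1 → sign +
step 2: pivot -1/3 → sign −
step 3: pivot 6 → sign +
step 4: pivot 3/2 → sign +
signature = (3, 2, 0)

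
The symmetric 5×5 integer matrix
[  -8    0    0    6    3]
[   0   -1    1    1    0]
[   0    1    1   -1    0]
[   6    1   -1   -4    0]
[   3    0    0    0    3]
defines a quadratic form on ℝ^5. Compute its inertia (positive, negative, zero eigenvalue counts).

Answer: (3, 2, 0)

Derivation:
step 0: pivot -8 → sign −
step 1: pivot -1 → sign −
step 2: pivot 2 → sign +
step 3: pivot 3/2 → sign +
step 4: pivot 3/4 → sign +
signature = (3, 2, 0)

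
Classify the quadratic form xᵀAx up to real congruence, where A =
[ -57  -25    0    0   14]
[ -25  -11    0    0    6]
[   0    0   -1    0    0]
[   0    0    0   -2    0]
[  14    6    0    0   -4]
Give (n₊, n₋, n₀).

step 0: pivot -57 → sign −
step 1: pivot -2/57 → sign −
step 2: pivot -1 → sign −
step 3: pivot -2 → sign −
step 4: row/col 4 already zero → sign 0
signature = (0, 4, 1)

Answer: (0, 4, 1)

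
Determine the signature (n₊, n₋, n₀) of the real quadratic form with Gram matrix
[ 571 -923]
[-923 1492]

Answer: (2, 0, 0)

Derivation:
step 0: pivot 571 → sign +
step 1: pivot 3/571 → sign +
signature = (2, 0, 0)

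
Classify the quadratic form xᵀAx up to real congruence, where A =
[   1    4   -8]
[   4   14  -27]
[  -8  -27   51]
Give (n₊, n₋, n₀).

step 0: pivot 1 → sign +
step 1: pivot -2 → sign −
step 2: pivot -1/2 → sign −
signature = (1, 2, 0)

Answer: (1, 2, 0)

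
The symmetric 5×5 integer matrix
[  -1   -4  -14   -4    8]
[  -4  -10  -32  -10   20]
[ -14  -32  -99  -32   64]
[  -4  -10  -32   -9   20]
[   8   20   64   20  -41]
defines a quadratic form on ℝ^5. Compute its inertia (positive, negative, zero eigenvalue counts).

step 0: pivot -1 → sign −
step 1: pivot 6 → sign +
step 2: pivot 1 → sign +
step 3: pivot 1 → sign +
step 4: pivot -1 → sign −
signature = (3, 2, 0)

Answer: (3, 2, 0)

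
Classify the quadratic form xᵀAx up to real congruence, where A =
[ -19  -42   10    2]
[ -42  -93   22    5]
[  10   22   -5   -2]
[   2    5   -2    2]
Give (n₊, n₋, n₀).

step 0: pivot -19 → sign −
step 1: pivot -3/19 → sign −
step 2: pivot 1/3 → sign +
step 3: pivot -1 → sign −
signature = (1, 3, 0)

Answer: (1, 3, 0)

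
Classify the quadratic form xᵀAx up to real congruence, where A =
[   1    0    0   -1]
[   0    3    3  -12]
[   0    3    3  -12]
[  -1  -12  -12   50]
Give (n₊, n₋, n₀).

Answer: (3, 0, 1)

Derivation:
step 0: pivot 1 → sign +
step 1: pivot 3 → sign +
step 2: pivot 1 → sign +
step 3: row/col 3 already zero → sign 0
signature = (3, 0, 1)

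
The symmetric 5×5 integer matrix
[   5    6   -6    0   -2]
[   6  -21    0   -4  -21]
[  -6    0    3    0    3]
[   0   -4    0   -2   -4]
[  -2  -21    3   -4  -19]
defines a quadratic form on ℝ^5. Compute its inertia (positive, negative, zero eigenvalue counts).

Answer: (1, 4, 0)

Derivation:
step 0: pivot 5 → sign +
step 1: pivot -141/5 → sign −
step 2: pivot -111/47 → sign −
step 3: pivot -110/111 → sign −
step 4: pivot -3/55 → sign −
signature = (1, 4, 0)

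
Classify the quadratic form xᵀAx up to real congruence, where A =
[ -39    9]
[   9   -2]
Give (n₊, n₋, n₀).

step 0: pivot -39 → sign −
step 1: pivot 1/13 → sign +
signature = (1, 1, 0)

Answer: (1, 1, 0)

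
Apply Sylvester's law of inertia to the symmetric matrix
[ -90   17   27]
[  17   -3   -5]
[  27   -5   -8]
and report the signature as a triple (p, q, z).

step 0: pivot -90 → sign −
step 1: pivot 19/90 → sign +
step 2: pivot 1/19 → sign +
signature = (2, 1, 0)

Answer: (2, 1, 0)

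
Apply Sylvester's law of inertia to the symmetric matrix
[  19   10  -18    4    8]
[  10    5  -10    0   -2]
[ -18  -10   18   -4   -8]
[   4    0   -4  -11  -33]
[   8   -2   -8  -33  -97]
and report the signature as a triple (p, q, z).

step 0: pivot 19 → sign +
step 1: pivot -5/19 → sign −
step 2: pivot 2 → sign +
step 3: pivot -3 → sign −
step 4: pivot 6/5 → sign +
signature = (3, 2, 0)

Answer: (3, 2, 0)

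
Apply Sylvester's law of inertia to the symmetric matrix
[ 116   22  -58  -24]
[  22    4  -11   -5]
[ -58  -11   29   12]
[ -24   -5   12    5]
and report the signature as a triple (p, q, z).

Answer: (2, 1, 1)

Derivation:
step 0: pivot 116 → sign +
step 1: pivot -5/29 → sign −
step 2: pivot 6/5 → sign +
step 3: row/col 3 already zero → sign 0
signature = (2, 1, 1)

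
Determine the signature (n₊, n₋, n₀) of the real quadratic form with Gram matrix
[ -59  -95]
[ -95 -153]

step 0: pivot -59 → sign −
step 1: pivot -2/59 → sign −
signature = (0, 2, 0)

Answer: (0, 2, 0)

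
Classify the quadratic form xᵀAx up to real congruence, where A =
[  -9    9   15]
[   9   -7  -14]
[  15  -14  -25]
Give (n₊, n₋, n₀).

step 0: pivot -9 → sign −
step 1: pivot 2 → sign +
step 2: pivot -1/2 → sign −
signature = (1, 2, 0)

Answer: (1, 2, 0)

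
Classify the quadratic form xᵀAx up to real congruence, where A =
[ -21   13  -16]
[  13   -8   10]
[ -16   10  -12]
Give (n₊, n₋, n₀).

Answer: (1, 1, 1)

Derivation:
step 0: pivot -21 → sign −
step 1: pivot 1/21 → sign +
step 2: row/col 2 already zero → sign 0
signature = (1, 1, 1)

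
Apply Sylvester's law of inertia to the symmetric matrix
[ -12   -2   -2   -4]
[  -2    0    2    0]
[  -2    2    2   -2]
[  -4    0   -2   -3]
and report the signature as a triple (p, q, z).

Answer: (1, 3, 0)

Derivation:
step 0: pivot -12 → sign −
step 1: pivot 1/3 → sign +
step 2: pivot -14 → sign −
step 3: pivot -3/7 → sign −
signature = (1, 3, 0)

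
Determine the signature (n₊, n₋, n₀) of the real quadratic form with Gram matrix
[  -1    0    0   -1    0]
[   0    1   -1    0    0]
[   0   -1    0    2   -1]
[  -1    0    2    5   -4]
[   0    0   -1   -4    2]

step 0: pivot -1 → sign −
step 1: pivot 1 → sign +
step 2: pivot -1 → sign −
step 3: pivot 10 → sign +
step 4: pivot -3/5 → sign −
signature = (2, 3, 0)

Answer: (2, 3, 0)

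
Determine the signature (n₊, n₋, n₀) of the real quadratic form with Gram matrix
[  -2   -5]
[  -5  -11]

step 0: pivot -2 → sign −
step 1: pivot 3/2 → sign +
signature = (1, 1, 0)

Answer: (1, 1, 0)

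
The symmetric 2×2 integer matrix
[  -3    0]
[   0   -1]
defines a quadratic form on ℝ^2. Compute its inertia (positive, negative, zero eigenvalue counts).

step 0: pivot -3 → sign −
step 1: pivot -1 → sign −
signature = (0, 2, 0)

Answer: (0, 2, 0)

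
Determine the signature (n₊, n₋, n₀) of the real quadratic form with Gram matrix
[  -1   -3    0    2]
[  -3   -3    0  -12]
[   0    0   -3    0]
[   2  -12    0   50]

Answer: (1, 2, 1)

Derivation:
step 0: pivot -1 → sign −
step 1: pivot 6 → sign +
step 2: pivot -3 → sign −
step 3: row/col 3 already zero → sign 0
signature = (1, 2, 1)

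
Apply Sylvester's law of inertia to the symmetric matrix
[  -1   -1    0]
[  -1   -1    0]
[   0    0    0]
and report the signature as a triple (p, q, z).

Answer: (0, 1, 2)

Derivation:
step 0: pivot -1 → sign −
step 1: row/col 1 already zero → sign 0
step 2: row/col 2 already zero → sign 0
signature = (0, 1, 2)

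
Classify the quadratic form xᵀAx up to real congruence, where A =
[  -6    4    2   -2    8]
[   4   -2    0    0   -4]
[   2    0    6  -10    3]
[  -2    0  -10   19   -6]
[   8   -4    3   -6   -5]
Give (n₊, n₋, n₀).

step 0: pivot -6 → sign −
step 1: pivot 2/3 → sign +
step 2: pivot 4 → sign +
step 3: pivot 1 → sign +
step 4: pivot 3/4 → sign +
signature = (4, 1, 0)

Answer: (4, 1, 0)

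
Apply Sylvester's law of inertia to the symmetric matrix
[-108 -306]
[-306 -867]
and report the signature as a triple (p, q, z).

step 0: pivot -108 → sign −
step 1: row/col 1 already zero → sign 0
signature = (0, 1, 1)

Answer: (0, 1, 1)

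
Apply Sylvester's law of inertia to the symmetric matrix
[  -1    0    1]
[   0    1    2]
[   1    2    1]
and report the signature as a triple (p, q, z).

step 0: pivot -1 → sign −
step 1: pivot 1 → sign +
step 2: pivot -2 → sign −
signature = (1, 2, 0)

Answer: (1, 2, 0)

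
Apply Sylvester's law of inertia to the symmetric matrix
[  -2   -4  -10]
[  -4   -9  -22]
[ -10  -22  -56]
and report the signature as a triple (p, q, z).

Answer: (0, 3, 0)

Derivation:
step 0: pivot -2 → sign −
step 1: pivot -1 → sign −
step 2: pivot -2 → sign −
signature = (0, 3, 0)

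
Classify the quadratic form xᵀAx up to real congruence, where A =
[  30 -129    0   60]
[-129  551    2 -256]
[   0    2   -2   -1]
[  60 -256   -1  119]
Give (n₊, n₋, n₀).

step 0: pivot 30 → sign +
step 1: pivot -37/10 → sign −
step 2: pivot -34/37 → sign −
step 3: pivot 3/34 → sign +
signature = (2, 2, 0)

Answer: (2, 2, 0)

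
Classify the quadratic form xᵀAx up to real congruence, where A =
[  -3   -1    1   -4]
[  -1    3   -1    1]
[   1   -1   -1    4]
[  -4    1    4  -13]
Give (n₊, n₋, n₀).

Answer: (2, 2, 0)

Derivation:
step 0: pivot -3 → sign −
step 1: pivot 10/3 → sign +
step 2: pivot -6/5 → sign −
step 3: pivot 3/2 → sign +
signature = (2, 2, 0)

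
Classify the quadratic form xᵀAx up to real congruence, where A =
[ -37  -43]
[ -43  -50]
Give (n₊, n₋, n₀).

step 0: pivot -37 → sign −
step 1: pivot -1/37 → sign −
signature = (0, 2, 0)

Answer: (0, 2, 0)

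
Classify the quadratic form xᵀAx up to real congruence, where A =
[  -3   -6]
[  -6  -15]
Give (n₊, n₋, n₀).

Answer: (0, 2, 0)

Derivation:
step 0: pivot -3 → sign −
step 1: pivot -3 → sign −
signature = (0, 2, 0)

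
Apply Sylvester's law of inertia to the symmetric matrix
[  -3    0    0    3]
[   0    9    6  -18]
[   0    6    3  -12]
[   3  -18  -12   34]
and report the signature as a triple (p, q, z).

step 0: pivot -3 → sign −
step 1: pivot 9 → sign +
step 2: pivot -1 → sign −
step 3: pivot 1 → sign +
signature = (2, 2, 0)

Answer: (2, 2, 0)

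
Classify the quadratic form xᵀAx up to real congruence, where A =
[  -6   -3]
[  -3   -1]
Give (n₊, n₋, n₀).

step 0: pivot -6 → sign −
step 1: pivot 1/2 → sign +
signature = (1, 1, 0)

Answer: (1, 1, 0)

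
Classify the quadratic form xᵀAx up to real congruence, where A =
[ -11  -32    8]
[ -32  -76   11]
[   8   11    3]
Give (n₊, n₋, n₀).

step 0: pivot -11 → sign −
step 1: pivot 188/11 → sign +
step 2: pivot 1/188 → sign +
signature = (2, 1, 0)

Answer: (2, 1, 0)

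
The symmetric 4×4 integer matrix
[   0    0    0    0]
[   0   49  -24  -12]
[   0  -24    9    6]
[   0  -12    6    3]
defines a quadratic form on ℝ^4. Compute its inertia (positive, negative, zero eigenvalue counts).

step 0: pivot 49 → sign +
step 1: pivot -135/49 → sign −
step 2: pivot 1/15 → sign +
step 3: row/col 3 already zero → sign 0
signature = (2, 1, 1)

Answer: (2, 1, 1)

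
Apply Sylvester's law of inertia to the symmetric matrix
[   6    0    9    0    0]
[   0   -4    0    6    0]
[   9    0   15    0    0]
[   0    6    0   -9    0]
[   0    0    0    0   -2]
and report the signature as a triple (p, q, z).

step 0: pivot 6 → sign +
step 1: pivot -4 → sign −
step 2: pivot 3/2 → sign +
step 3: pivot -2 → sign −
step 4: row/col 4 already zero → sign 0
signature = (2, 2, 1)

Answer: (2, 2, 1)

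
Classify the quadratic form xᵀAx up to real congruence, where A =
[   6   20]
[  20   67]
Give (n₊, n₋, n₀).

Answer: (2, 0, 0)

Derivation:
step 0: pivot 6 → sign +
step 1: pivot 1/3 → sign +
signature = (2, 0, 0)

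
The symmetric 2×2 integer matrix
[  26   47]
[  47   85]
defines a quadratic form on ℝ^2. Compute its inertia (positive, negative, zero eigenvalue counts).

step 0: pivot 26 → sign +
step 1: pivot 1/26 → sign +
signature = (2, 0, 0)

Answer: (2, 0, 0)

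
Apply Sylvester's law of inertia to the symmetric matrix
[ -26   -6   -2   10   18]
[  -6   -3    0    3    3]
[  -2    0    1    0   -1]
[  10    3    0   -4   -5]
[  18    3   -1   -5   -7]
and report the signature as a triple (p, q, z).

step 0: pivot -26 → sign −
step 1: pivot -21/13 → sign −
step 2: pivot 9/7 → sign +
step 3: pivot -1/9 → sign −
step 4: pivot 1 → sign +
signature = (2, 3, 0)

Answer: (2, 3, 0)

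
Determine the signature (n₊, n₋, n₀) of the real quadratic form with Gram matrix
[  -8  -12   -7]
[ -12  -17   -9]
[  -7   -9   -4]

Answer: (1, 2, 0)

Derivation:
step 0: pivot -8 → sign −
step 1: pivot 1 → sign +
step 2: pivot -1/8 → sign −
signature = (1, 2, 0)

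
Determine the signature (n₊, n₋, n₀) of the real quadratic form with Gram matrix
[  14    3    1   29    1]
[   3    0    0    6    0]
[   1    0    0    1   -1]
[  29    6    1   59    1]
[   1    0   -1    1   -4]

step 0: pivot 14 → sign +
step 1: pivot -9/14 → sign −
step 2: pivot -1 → sign −
step 3: pivot 1 → sign +
step 4: pivot -3 → sign −
signature = (2, 3, 0)

Answer: (2, 3, 0)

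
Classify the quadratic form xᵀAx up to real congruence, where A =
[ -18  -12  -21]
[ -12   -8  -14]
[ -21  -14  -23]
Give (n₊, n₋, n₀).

Answer: (1, 1, 1)

Derivation:
step 0: pivot -18 → sign −
step 1: pivot 3/2 → sign +
step 2: row/col 2 already zero → sign 0
signature = (1, 1, 1)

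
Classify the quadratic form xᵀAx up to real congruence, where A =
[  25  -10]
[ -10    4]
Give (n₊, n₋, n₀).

step 0: pivot 25 → sign +
step 1: row/col 1 already zero → sign 0
signature = (1, 0, 1)

Answer: (1, 0, 1)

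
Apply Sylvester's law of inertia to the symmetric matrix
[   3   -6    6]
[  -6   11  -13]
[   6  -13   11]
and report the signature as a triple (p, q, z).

step 0: pivot 3 → sign +
step 1: pivot -1 → sign −
step 2: row/col 2 already zero → sign 0
signature = (1, 1, 1)

Answer: (1, 1, 1)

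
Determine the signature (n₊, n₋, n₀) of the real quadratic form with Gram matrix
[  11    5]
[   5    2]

step 0: pivot 11 → sign +
step 1: pivot -3/11 → sign −
signature = (1, 1, 0)

Answer: (1, 1, 0)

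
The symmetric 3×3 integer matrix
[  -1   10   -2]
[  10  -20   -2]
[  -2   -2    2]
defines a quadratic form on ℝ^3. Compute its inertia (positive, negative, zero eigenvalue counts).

Answer: (1, 2, 0)

Derivation:
step 0: pivot -1 → sign −
step 1: pivot 80 → sign +
step 2: pivot -1/20 → sign −
signature = (1, 2, 0)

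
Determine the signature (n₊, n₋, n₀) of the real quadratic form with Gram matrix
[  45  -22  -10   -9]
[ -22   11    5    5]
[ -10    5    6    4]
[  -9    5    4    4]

Answer: (3, 1, 0)

Derivation:
step 0: pivot 45 → sign +
step 1: pivot 11/45 → sign +
step 2: pivot 41/11 → sign +
step 3: pivot -3/41 → sign −
signature = (3, 1, 0)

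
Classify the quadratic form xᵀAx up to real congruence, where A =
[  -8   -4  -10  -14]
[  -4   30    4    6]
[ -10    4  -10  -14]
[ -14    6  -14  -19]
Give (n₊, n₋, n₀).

step 0: pivot -8 → sign −
step 1: pivot 32 → sign +
step 2: pivot -1/32 → sign −
step 3: pivot 1 → sign +
signature = (2, 2, 0)

Answer: (2, 2, 0)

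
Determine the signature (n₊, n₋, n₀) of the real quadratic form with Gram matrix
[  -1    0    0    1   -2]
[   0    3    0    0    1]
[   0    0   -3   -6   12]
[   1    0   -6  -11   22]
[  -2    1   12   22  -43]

step 0: pivot -1 → sign −
step 1: pivot 3 → sign +
step 2: pivot -3 → sign −
step 3: pivot 2 → sign +
step 4: pivot 2/3 → sign +
signature = (3, 2, 0)

Answer: (3, 2, 0)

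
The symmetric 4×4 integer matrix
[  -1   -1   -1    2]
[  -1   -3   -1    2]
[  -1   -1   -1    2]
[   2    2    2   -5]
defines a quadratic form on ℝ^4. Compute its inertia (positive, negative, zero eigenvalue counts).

step 0: pivot -1 → sign −
step 1: pivot -2 → sign −
step 2: pivot -1 → sign −
step 3: row/col 3 already zero → sign 0
signature = (0, 3, 1)

Answer: (0, 3, 1)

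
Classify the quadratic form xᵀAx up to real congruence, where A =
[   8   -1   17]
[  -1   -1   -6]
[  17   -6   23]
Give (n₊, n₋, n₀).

Answer: (2, 1, 0)

Derivation:
step 0: pivot 8 → sign +
step 1: pivot -9/8 → sign −
step 2: pivot 2/9 → sign +
signature = (2, 1, 0)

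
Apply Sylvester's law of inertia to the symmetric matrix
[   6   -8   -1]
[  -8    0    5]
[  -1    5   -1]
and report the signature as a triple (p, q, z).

Answer: (2, 1, 0)

Derivation:
step 0: pivot 6 → sign +
step 1: pivot -32/3 → sign −
step 2: pivot 3/32 → sign +
signature = (2, 1, 0)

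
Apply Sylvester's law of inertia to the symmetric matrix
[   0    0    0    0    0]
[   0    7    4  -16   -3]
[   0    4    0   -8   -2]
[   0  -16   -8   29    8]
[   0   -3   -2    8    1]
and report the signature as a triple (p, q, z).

Answer: (1, 3, 1)

Derivation:
step 0: pivot 7 → sign +
step 1: pivot -16/7 → sign −
step 2: pivot -7 → sign −
step 3: pivot -3/28 → sign −
step 4: row/col 4 already zero → sign 0
signature = (1, 3, 1)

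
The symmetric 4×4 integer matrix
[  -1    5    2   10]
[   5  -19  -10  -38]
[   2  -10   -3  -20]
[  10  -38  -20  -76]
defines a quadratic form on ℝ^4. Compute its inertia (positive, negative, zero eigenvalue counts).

Answer: (2, 1, 1)

Derivation:
step 0: pivot -1 → sign −
step 1: pivot 6 → sign +
step 2: pivot 1 → sign +
step 3: row/col 3 already zero → sign 0
signature = (2, 1, 1)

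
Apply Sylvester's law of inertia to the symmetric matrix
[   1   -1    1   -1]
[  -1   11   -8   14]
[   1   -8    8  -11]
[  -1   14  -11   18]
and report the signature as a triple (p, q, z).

step 0: pivot 1 → sign +
step 1: pivot 10 → sign +
step 2: pivot 21/10 → sign +
step 3: pivot -2/7 → sign −
signature = (3, 1, 0)

Answer: (3, 1, 0)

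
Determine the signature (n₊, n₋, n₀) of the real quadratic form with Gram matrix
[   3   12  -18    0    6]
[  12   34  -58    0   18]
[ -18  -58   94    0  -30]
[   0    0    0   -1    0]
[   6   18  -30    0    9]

step 0: pivot 3 → sign +
step 1: pivot -14 → sign −
step 2: pivot -1 → sign −
step 3: pivot -3/7 → sign −
step 4: row/col 4 already zero → sign 0
signature = (1, 3, 1)

Answer: (1, 3, 1)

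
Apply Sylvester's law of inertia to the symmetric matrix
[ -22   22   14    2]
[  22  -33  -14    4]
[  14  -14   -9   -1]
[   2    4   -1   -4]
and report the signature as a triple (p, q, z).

Answer: (1, 3, 0)

Derivation:
step 0: pivot -22 → sign −
step 1: pivot -11 → sign −
step 2: pivot -1/11 → sign −
step 3: pivot 3/11 → sign +
signature = (1, 3, 0)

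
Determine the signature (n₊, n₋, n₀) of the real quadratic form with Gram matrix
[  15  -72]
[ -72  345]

step 0: pivot 15 → sign +
step 1: pivot -3/5 → sign −
signature = (1, 1, 0)

Answer: (1, 1, 0)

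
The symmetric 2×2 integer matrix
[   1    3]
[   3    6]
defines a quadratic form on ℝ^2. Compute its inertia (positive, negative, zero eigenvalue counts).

step 0: pivot 1 → sign +
step 1: pivot -3 → sign −
signature = (1, 1, 0)

Answer: (1, 1, 0)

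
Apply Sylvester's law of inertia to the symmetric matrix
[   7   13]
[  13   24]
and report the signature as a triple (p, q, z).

step 0: pivot 7 → sign +
step 1: pivot -1/7 → sign −
signature = (1, 1, 0)

Answer: (1, 1, 0)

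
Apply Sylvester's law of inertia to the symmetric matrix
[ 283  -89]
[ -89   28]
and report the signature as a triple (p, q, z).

step 0: pivot 283 → sign +
step 1: pivot 3/283 → sign +
signature = (2, 0, 0)

Answer: (2, 0, 0)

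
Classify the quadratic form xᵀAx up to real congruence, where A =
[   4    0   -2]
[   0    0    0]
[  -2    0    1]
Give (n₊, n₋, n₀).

step 0: pivot 4 → sign +
step 1: row/col 1 already zero → sign 0
step 2: row/col 2 already zero → sign 0
signature = (1, 0, 2)

Answer: (1, 0, 2)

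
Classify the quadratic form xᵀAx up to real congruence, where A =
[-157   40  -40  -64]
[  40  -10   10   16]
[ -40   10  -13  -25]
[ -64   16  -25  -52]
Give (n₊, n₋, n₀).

step 0: pivot -157 → sign −
step 1: pivot 30/157 → sign +
step 2: pivot -3 → sign −
step 3: pivot 3/5 → sign +
signature = (2, 2, 0)

Answer: (2, 2, 0)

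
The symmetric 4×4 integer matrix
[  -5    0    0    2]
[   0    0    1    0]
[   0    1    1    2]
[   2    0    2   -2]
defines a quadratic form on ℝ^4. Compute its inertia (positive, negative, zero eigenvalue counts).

Answer: (1, 3, 0)

Derivation:
step 0: pivot -5 → sign −
step 1: pivot 1 → sign +
step 2: pivot -1 → sign −
step 3: pivot -6/5 → sign −
signature = (1, 3, 0)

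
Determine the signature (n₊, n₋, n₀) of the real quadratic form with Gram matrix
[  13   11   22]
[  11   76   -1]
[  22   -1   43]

step 0: pivot 13 → sign +
step 1: pivot 867/13 → sign +
step 2: row/col 2 already zero → sign 0
signature = (2, 0, 1)

Answer: (2, 0, 1)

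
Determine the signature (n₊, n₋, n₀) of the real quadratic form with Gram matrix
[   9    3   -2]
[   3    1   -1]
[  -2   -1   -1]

Answer: (2, 1, 0)

Derivation:
step 0: pivot 9 → sign +
step 1: pivot -13/9 → sign −
step 2: pivot 1/13 → sign +
signature = (2, 1, 0)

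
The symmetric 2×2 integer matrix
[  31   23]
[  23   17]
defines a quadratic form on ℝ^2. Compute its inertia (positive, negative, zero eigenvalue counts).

step 0: pivot 31 → sign +
step 1: pivot -2/31 → sign −
signature = (1, 1, 0)

Answer: (1, 1, 0)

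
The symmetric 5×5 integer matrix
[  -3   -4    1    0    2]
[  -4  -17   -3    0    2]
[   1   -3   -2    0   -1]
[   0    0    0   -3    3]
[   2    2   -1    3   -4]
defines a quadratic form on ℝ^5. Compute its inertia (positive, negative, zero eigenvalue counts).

Answer: (1, 4, 0)

Derivation:
step 0: pivot -3 → sign −
step 1: pivot -35/3 → sign −
step 2: pivot -2/35 → sign −
step 3: pivot -3 → sign −
step 4: pivot 1/2 → sign +
signature = (1, 4, 0)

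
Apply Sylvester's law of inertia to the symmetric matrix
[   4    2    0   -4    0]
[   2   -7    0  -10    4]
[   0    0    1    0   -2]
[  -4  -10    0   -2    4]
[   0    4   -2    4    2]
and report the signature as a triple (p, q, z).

Answer: (3, 1, 1)

Derivation:
step 0: pivot 4 → sign +
step 1: pivot -8 → sign −
step 2: pivot 1 → sign +
step 3: pivot 2 → sign +
step 4: row/col 4 already zero → sign 0
signature = (3, 1, 1)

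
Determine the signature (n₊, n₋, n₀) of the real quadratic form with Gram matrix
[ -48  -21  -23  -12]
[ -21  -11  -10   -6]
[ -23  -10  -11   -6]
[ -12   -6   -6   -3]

Answer: (1, 3, 0)

Derivation:
step 0: pivot -48 → sign −
step 1: pivot -29/16 → sign −
step 2: pivot 2/87 → sign +
step 3: pivot -3 → sign −
signature = (1, 3, 0)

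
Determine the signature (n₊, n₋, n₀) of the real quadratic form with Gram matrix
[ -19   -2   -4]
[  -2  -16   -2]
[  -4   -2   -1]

step 0: pivot -19 → sign −
step 1: pivot -300/19 → sign −
step 2: row/col 2 already zero → sign 0
signature = (0, 2, 1)

Answer: (0, 2, 1)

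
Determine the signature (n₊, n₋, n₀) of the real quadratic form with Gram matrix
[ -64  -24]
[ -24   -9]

step 0: pivot -64 → sign −
step 1: row/col 1 already zero → sign 0
signature = (0, 1, 1)

Answer: (0, 1, 1)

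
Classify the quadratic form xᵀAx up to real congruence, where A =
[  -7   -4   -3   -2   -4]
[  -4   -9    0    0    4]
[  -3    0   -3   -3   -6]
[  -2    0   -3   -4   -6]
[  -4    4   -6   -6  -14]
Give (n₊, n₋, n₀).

step 0: pivot -7 → sign −
step 1: pivot -47/7 → sign −
step 2: pivot -60/47 → sign −
step 3: pivot -11/20 → sign −
step 4: pivot -2/11 → sign −
signature = (0, 5, 0)

Answer: (0, 5, 0)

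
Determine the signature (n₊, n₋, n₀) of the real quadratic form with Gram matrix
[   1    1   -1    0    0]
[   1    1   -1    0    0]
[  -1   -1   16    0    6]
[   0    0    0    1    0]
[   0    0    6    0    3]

Answer: (4, 0, 1)

Derivation:
step 0: pivot 1 → sign +
step 1: pivot 15 → sign +
step 2: pivot 1 → sign +
step 3: pivot 3/5 → sign +
step 4: row/col 4 already zero → sign 0
signature = (4, 0, 1)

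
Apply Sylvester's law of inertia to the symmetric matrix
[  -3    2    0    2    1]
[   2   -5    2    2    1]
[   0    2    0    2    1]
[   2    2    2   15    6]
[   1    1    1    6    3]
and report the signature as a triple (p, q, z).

Answer: (3, 2, 0)

Derivation:
step 0: pivot -3 → sign −
step 1: pivot -11/3 → sign −
step 2: pivot 12/11 → sign +
step 3: pivot 6 → sign +
step 4: pivot 3/8 → sign +
signature = (3, 2, 0)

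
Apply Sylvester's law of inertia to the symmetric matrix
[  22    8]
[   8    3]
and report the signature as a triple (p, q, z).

Answer: (2, 0, 0)

Derivation:
step 0: pivot 22 → sign +
step 1: pivot 1/11 → sign +
signature = (2, 0, 0)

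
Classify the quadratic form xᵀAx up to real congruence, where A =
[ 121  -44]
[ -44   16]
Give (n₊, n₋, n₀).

step 0: pivot 121 → sign +
step 1: row/col 1 already zero → sign 0
signature = (1, 0, 1)

Answer: (1, 0, 1)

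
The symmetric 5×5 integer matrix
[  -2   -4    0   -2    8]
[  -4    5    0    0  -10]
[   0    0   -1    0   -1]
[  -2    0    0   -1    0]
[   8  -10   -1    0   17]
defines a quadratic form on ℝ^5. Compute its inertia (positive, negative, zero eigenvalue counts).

Answer: (1, 4, 0)

Derivation:
step 0: pivot -2 → sign −
step 1: pivot 13 → sign +
step 2: pivot -1 → sign −
step 3: pivot -3/13 → sign −
step 4: pivot -2 → sign −
signature = (1, 4, 0)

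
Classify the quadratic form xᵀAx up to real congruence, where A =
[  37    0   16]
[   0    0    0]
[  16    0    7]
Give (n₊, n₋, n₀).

Answer: (2, 0, 1)

Derivation:
step 0: pivot 37 → sign +
step 1: pivot 3/37 → sign +
step 2: row/col 2 already zero → sign 0
signature = (2, 0, 1)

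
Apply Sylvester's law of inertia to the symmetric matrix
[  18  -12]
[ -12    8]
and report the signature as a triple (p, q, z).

step 0: pivot 18 → sign +
step 1: row/col 1 already zero → sign 0
signature = (1, 0, 1)

Answer: (1, 0, 1)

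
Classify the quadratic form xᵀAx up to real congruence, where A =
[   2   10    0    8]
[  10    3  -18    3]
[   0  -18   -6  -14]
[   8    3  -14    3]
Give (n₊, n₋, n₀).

step 0: pivot 2 → sign +
step 1: pivot -47 → sign −
step 2: pivot 42/47 → sign +
step 3: pivot 2/21 → sign +
signature = (3, 1, 0)

Answer: (3, 1, 0)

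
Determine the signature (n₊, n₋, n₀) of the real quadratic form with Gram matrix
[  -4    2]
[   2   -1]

step 0: pivot -4 → sign −
step 1: row/col 1 already zero → sign 0
signature = (0, 1, 1)

Answer: (0, 1, 1)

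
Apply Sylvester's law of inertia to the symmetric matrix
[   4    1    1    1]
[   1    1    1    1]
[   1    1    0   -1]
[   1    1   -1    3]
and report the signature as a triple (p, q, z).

Answer: (3, 1, 0)

Derivation:
step 0: pivot 4 → sign +
step 1: pivot 3/4 → sign +
step 2: pivot -1 → sign −
step 3: pivot 6 → sign +
signature = (3, 1, 0)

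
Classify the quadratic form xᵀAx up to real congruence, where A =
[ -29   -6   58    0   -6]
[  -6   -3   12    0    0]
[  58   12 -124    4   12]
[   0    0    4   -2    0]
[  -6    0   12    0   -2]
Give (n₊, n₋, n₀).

Answer: (1, 3, 1)

Derivation:
step 0: pivot -29 → sign −
step 1: pivot -51/29 → sign −
step 2: pivot -8 → sign −
step 3: pivot 2/17 → sign +
step 4: row/col 4 already zero → sign 0
signature = (1, 3, 1)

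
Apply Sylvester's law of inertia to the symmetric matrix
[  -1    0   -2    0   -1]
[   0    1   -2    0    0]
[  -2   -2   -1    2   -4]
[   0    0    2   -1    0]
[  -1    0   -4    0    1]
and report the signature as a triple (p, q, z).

Answer: (3, 2, 0)

Derivation:
step 0: pivot -1 → sign −
step 1: pivot 1 → sign +
step 2: pivot -1 → sign −
step 3: pivot 3 → sign +
step 4: pivot 2/3 → sign +
signature = (3, 2, 0)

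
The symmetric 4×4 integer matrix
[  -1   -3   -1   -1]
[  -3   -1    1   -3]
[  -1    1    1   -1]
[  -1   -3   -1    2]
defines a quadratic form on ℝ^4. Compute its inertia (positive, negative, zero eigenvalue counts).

step 0: pivot -1 → sign −
step 1: pivot 8 → sign +
step 2: pivot 3 → sign +
step 3: row/col 3 already zero → sign 0
signature = (2, 1, 1)

Answer: (2, 1, 1)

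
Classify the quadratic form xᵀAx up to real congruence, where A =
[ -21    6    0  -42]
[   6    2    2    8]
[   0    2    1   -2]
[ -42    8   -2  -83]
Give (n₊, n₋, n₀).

step 0: pivot -21 → sign −
step 1: pivot 26/7 → sign +
step 2: pivot -1/13 → sign −
step 3: pivot -3 → sign −
signature = (1, 3, 0)

Answer: (1, 3, 0)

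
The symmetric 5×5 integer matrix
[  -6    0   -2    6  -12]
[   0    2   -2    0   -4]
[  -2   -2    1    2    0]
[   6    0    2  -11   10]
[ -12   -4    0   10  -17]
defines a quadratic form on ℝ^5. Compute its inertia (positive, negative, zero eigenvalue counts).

Answer: (1, 4, 0)

Derivation:
step 0: pivot -6 → sign −
step 1: pivot 2 → sign +
step 2: pivot -1/3 → sign −
step 3: pivot -5 → sign −
step 4: pivot -1/5 → sign −
signature = (1, 4, 0)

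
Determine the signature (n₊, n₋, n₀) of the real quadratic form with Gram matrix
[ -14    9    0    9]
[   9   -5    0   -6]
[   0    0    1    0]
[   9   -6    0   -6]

Answer: (2, 2, 0)

Derivation:
step 0: pivot -14 → sign −
step 1: pivot 11/14 → sign +
step 2: pivot 1 → sign +
step 3: pivot -3/11 → sign −
signature = (2, 2, 0)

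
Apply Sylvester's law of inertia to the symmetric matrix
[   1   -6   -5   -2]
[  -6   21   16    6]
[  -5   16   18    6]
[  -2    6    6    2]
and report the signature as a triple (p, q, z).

Answer: (2, 2, 0)

Derivation:
step 0: pivot 1 → sign +
step 1: pivot -15 → sign −
step 2: pivot 91/15 → sign +
step 3: pivot -2/91 → sign −
signature = (2, 2, 0)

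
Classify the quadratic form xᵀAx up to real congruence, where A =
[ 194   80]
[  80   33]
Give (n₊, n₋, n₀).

step 0: pivot 194 → sign +
step 1: pivot 1/97 → sign +
signature = (2, 0, 0)

Answer: (2, 0, 0)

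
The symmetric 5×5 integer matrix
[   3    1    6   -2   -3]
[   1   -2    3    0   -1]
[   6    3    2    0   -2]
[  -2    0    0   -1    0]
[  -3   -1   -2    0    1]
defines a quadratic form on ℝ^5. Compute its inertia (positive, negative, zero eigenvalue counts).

Answer: (1, 4, 0)

Derivation:
step 0: pivot 3 → sign +
step 1: pivot -7/3 → sign −
step 2: pivot -67/7 → sign −
step 3: pivot -15/67 → sign −
step 4: pivot -2/15 → sign −
signature = (1, 4, 0)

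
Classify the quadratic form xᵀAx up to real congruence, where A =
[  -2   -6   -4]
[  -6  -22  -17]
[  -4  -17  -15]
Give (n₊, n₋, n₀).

step 0: pivot -2 → sign −
step 1: pivot -4 → sign −
step 2: pivot -3/4 → sign −
signature = (0, 3, 0)

Answer: (0, 3, 0)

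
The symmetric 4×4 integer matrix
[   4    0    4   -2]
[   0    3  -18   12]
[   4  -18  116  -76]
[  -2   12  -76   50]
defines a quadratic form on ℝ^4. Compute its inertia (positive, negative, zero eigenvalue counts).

step 0: pivot 4 → sign +
step 1: pivot 3 → sign +
step 2: pivot 4 → sign +
step 3: row/col 3 already zero → sign 0
signature = (3, 0, 1)

Answer: (3, 0, 1)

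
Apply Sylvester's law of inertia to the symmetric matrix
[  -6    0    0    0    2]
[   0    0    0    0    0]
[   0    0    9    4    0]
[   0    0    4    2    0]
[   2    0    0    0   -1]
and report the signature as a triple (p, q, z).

Answer: (2, 2, 1)

Derivation:
step 0: pivot -6 → sign −
step 1: pivot 9 → sign +
step 2: pivot 2/9 → sign +
step 3: pivot -1/3 → sign −
step 4: row/col 4 already zero → sign 0
signature = (2, 2, 1)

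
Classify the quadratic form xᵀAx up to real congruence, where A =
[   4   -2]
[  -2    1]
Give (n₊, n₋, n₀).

step 0: pivot 4 → sign +
step 1: row/col 1 already zero → sign 0
signature = (1, 0, 1)

Answer: (1, 0, 1)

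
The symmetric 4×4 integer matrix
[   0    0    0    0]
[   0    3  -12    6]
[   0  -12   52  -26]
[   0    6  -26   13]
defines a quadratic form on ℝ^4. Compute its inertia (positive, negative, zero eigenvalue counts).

step 0: pivot 3 → sign +
step 1: pivot 4 → sign +
step 2: row/col 2 already zero → sign 0
step 3: row/col 3 already zero → sign 0
signature = (2, 0, 2)

Answer: (2, 0, 2)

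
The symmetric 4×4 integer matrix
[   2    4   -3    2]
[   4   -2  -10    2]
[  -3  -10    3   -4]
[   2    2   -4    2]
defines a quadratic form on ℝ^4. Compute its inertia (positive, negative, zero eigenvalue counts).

Answer: (2, 1, 1)

Derivation:
step 0: pivot 2 → sign +
step 1: pivot -10 → sign −
step 2: pivot 1/10 → sign +
step 3: row/col 3 already zero → sign 0
signature = (2, 1, 1)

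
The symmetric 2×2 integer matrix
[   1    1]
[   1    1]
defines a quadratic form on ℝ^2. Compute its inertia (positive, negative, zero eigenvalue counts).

Answer: (1, 0, 1)

Derivation:
step 0: pivot 1 → sign +
step 1: row/col 1 already zero → sign 0
signature = (1, 0, 1)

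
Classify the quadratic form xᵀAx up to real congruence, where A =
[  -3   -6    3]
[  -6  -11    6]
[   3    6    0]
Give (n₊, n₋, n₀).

Answer: (2, 1, 0)

Derivation:
step 0: pivot -3 → sign −
step 1: pivot 1 → sign +
step 2: pivot 3 → sign +
signature = (2, 1, 0)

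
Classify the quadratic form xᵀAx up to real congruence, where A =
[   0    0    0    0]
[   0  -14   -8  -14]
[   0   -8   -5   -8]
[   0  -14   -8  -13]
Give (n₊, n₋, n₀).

step 0: pivot -14 → sign −
step 1: pivot -3/7 → sign −
step 2: pivot 1 → sign +
step 3: row/col 3 already zero → sign 0
signature = (1, 2, 1)

Answer: (1, 2, 1)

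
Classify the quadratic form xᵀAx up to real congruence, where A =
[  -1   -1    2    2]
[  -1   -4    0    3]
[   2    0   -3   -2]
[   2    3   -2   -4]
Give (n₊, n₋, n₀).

Answer: (1, 3, 0)

Derivation:
step 0: pivot -1 → sign −
step 1: pivot -3 → sign −
step 2: pivot 7/3 → sign +
step 3: pivot -3/7 → sign −
signature = (1, 3, 0)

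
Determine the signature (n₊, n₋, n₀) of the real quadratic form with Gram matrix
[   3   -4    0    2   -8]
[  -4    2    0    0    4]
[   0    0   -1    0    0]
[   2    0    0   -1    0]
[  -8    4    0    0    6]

step 0: pivot 3 → sign +
step 1: pivot -10/3 → sign −
step 2: pivot -1 → sign −
step 3: pivot -1/5 → sign −
step 4: pivot -2 → sign −
signature = (1, 4, 0)

Answer: (1, 4, 0)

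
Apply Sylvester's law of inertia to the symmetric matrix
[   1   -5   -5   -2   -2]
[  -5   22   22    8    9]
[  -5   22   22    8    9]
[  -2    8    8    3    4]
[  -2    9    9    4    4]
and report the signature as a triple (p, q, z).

step 0: pivot 1 → sign +
step 1: pivot -3 → sign −
step 2: pivot 1/3 → sign +
step 3: pivot -1 → sign −
step 4: row/col 4 already zero → sign 0
signature = (2, 2, 1)

Answer: (2, 2, 1)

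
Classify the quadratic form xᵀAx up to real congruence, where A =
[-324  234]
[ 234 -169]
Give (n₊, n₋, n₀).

step 0: pivot -324 → sign −
step 1: row/col 1 already zero → sign 0
signature = (0, 1, 1)

Answer: (0, 1, 1)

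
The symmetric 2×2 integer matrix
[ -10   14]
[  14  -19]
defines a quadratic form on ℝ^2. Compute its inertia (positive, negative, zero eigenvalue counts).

step 0: pivot -10 → sign −
step 1: pivot 3/5 → sign +
signature = (1, 1, 0)

Answer: (1, 1, 0)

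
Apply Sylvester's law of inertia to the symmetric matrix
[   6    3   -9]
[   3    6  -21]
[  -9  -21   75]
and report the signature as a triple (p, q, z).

Answer: (3, 0, 0)

Derivation:
step 0: pivot 6 → sign +
step 1: pivot 9/2 → sign +
step 2: pivot 1 → sign +
signature = (3, 0, 0)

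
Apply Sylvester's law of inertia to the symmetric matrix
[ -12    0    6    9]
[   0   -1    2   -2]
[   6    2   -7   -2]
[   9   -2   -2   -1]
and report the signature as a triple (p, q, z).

step 0: pivot -12 → sign −
step 1: pivot -1 → sign −
step 2: pivot 39/4 → sign +
step 3: pivot -3/13 → sign −
signature = (1, 3, 0)

Answer: (1, 3, 0)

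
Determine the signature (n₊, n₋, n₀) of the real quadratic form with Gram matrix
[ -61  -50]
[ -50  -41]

step 0: pivot -61 → sign −
step 1: pivot -1/61 → sign −
signature = (0, 2, 0)

Answer: (0, 2, 0)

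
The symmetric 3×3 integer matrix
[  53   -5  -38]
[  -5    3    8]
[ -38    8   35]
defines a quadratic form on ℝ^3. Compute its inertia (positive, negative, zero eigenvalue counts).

Answer: (3, 0, 0)

Derivation:
step 0: pivot 53 → sign +
step 1: pivot 134/53 → sign +
step 2: pivot 3/67 → sign +
signature = (3, 0, 0)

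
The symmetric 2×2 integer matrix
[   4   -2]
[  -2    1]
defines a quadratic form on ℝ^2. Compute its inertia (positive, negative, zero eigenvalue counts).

Answer: (1, 0, 1)

Derivation:
step 0: pivot 4 → sign +
step 1: row/col 1 already zero → sign 0
signature = (1, 0, 1)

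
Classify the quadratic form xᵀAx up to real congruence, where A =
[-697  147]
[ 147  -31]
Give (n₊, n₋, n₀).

Answer: (1, 1, 0)

Derivation:
step 0: pivot -697 → sign −
step 1: pivot 2/697 → sign +
signature = (1, 1, 0)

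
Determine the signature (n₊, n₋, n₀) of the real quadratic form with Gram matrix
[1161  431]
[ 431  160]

Answer: (1, 1, 0)

Derivation:
step 0: pivot 1161 → sign +
step 1: pivot -1/1161 → sign −
signature = (1, 1, 0)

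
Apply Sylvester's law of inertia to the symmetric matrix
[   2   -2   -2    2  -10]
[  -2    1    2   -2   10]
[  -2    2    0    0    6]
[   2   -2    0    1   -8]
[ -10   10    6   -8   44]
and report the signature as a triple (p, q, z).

step 0: pivot 2 → sign +
step 1: pivot -1 → sign −
step 2: pivot -2 → sign −
step 3: pivot 1 → sign +
step 4: pivot -2 → sign −
signature = (2, 3, 0)

Answer: (2, 3, 0)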